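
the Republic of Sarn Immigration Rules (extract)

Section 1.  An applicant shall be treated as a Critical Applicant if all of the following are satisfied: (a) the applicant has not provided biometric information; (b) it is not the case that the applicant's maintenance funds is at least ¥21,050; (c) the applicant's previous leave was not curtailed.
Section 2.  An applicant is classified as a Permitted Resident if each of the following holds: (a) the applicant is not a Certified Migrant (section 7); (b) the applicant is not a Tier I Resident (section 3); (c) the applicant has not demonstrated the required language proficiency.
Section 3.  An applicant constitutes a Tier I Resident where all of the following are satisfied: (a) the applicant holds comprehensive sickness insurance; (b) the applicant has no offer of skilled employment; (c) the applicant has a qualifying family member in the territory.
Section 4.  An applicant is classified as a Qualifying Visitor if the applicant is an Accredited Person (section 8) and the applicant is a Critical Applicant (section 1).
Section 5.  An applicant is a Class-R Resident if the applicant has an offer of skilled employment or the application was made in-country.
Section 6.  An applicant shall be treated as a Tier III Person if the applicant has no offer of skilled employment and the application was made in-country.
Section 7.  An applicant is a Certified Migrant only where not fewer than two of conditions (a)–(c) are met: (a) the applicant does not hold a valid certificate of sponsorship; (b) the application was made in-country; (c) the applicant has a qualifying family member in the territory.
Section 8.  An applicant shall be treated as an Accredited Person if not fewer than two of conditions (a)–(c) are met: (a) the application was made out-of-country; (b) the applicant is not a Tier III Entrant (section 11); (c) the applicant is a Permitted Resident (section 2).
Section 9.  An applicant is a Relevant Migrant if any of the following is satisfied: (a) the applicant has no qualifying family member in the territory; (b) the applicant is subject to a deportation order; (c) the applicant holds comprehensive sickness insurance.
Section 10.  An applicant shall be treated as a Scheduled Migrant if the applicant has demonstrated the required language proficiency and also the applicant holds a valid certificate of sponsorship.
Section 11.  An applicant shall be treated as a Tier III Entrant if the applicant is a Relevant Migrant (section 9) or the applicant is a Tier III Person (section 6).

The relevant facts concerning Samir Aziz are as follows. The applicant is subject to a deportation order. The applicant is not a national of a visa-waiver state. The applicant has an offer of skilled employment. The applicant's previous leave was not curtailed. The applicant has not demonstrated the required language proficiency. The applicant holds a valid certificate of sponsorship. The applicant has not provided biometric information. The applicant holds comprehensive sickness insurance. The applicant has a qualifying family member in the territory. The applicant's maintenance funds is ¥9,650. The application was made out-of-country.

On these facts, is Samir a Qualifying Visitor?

Yes

section 9 — Relevant Migrant: [the applicant has no qualifying family member in the territory? no] OR [the applicant is subject to a deportation order? yes] OR [the applicant holds comprehensive sickness insurance? yes] → satisfied.
section 6 — Tier III Person: [the applicant has no offer of skilled employment? no] AND [the application was made in-country? no] → not satisfied.
section 11 — Tier III Entrant: [Relevant Migrant (section 9)? yes] OR [Tier III Person (section 6)? no] → satisfied.
section 7 — Certified Migrant: the applicant does not hold a valid certificate of sponsorship? no; the application was made in-country? no; the applicant has a qualifying family member in the territory? yes — 1 of 3 hold (need ≥2) → not satisfied.
section 3 — Tier I Resident: [the applicant holds comprehensive sickness insurance? yes] AND [the applicant has no offer of skilled employment? no] AND [the applicant has a qualifying family member in the territory? yes] → not satisfied.
section 2 — Permitted Resident: [not a Certified Migrant (section 7)? yes] AND [not a Tier I Resident (section 3)? yes] AND [the applicant has not demonstrated the required language proficiency? yes] → satisfied.
section 8 — Accredited Person: the application was made out-of-country? yes; not a Tier III Entrant (section 11)? no; Permitted Resident (section 2)? yes — 2 of 3 hold (need ≥2) → satisfied.
section 1 — Critical Applicant: [the applicant has not provided biometric information? yes] AND [applicant's maintenance funds: ¥9,650 ≥ ¥21,050? no, so negated condition yes] AND [the applicant's previous leave was not curtailed? yes] → satisfied.
section 4 — Qualifying Visitor: [Accredited Person (section 8)? yes] AND [Critical Applicant (section 1)? yes] → satisfied.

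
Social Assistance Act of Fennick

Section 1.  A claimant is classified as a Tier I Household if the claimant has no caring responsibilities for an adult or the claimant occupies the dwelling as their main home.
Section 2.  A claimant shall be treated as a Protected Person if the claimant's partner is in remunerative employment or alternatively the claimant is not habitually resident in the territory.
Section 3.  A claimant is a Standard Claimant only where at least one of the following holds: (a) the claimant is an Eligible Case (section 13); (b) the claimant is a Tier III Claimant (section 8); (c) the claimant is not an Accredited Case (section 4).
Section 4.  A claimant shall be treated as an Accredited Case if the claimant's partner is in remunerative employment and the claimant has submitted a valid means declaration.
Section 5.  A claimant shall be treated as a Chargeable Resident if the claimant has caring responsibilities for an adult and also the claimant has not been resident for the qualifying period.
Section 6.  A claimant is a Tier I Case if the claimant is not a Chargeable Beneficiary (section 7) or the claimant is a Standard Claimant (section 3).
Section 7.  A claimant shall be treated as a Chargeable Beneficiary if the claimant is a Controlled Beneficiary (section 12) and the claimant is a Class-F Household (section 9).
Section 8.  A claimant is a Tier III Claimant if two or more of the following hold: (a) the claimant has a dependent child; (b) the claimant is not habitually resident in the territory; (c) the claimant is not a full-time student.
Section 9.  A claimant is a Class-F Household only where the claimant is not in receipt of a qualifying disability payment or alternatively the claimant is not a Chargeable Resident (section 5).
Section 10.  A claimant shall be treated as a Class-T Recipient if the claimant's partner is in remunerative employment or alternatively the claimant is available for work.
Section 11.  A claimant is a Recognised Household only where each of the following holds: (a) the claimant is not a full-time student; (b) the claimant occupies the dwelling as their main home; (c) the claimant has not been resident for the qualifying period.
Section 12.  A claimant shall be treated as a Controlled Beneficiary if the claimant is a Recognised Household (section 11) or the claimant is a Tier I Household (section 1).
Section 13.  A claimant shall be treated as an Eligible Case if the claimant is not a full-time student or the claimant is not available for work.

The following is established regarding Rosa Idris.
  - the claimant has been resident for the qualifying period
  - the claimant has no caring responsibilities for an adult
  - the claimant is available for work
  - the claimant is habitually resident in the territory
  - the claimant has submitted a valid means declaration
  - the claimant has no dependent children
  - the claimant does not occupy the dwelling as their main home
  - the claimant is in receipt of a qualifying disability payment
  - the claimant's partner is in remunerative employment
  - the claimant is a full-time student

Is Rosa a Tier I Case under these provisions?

section 11 — Recognised Household: [the claimant is not a full-time student? no] AND [the claimant occupies the dwelling as their main home? no] AND [the claimant has not been resident for the qualifying period? no] → not satisfied.
section 1 — Tier I Household: [the claimant has no caring responsibilities for an adult? yes] OR [the claimant occupies the dwelling as their main home? no] → satisfied.
section 12 — Controlled Beneficiary: [Recognised Household (section 11)? no] OR [Tier I Household (section 1)? yes] → satisfied.
section 5 — Chargeable Resident: [the claimant has caring responsibilities for an adult? no] AND [the claimant has not been resident for the qualifying period? no] → not satisfied.
section 9 — Class-F Household: [the claimant is not in receipt of a qualifying disability payment? no] OR [not a Chargeable Resident (section 5)? yes] → satisfied.
section 7 — Chargeable Beneficiary: [Controlled Beneficiary (section 12)? yes] AND [Class-F Household (section 9)? yes] → satisfied.
section 13 — Eligible Case: [the claimant is not a full-time student? no] OR [the claimant is not available for work? no] → not satisfied.
section 8 — Tier III Claimant: the claimant has a dependent child? no; the claimant is not habitually resident in the territory? no; the claimant is not a full-time student? no — 0 of 3 hold (need ≥2) → not satisfied.
section 4 — Accredited Case: [the claimant's partner is in remunerative employment? yes] AND [the claimant has submitted a valid means declaration? yes] → satisfied.
section 3 — Standard Claimant: [Eligible Case (section 13)? no] OR [Tier III Claimant (section 8)? no] OR [not an Accredited Case (section 4)? no] → not satisfied.
section 6 — Tier I Case: [not a Chargeable Beneficiary (section 7)? no] OR [Standard Claimant (section 3)? no] → not satisfied.

No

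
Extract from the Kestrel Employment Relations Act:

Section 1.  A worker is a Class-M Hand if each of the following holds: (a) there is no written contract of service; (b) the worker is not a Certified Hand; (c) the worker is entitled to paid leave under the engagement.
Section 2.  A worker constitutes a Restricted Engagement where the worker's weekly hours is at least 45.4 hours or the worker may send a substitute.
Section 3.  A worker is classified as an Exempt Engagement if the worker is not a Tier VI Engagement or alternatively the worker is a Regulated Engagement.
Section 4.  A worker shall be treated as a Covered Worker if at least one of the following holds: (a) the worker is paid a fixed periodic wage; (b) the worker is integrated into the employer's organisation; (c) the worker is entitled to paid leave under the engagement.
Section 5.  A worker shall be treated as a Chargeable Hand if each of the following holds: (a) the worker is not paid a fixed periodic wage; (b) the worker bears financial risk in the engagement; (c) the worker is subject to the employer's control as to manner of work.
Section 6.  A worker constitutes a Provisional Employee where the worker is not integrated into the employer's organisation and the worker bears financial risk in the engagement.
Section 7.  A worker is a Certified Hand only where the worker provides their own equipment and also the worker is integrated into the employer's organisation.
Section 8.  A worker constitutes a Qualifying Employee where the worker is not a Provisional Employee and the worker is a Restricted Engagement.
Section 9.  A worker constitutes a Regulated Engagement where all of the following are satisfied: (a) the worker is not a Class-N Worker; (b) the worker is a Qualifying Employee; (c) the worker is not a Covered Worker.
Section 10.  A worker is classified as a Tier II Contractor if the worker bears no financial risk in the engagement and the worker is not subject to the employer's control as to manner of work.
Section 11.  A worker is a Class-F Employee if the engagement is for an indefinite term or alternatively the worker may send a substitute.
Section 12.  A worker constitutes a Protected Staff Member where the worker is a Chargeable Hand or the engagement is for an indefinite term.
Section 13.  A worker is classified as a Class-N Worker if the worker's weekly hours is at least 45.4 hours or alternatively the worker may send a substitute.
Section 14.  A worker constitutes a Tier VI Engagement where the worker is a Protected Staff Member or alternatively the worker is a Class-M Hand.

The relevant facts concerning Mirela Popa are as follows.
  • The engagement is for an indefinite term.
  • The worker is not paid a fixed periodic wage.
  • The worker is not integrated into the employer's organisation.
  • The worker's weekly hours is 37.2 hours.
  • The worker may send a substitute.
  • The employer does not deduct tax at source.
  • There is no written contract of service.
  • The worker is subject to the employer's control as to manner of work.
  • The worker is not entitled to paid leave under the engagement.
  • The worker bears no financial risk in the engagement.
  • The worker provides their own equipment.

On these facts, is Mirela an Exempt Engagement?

section 5 — Chargeable Hand: [the worker is not paid a fixed periodic wage? yes] AND [the worker bears financial risk in the engagement? no] AND [the worker is subject to the employer's control as to manner of work? yes] → not satisfied.
section 12 — Protected Staff Member: [Chargeable Hand (section 5)? no] OR [the engagement is for an indefinite term? yes] → satisfied.
section 7 — Certified Hand: [the worker provides their own equipment? yes] AND [the worker is integrated into the employer's organisation? no] → not satisfied.
section 1 — Class-M Hand: [there is no written contract of service? yes] AND [not a Certified Hand (section 7)? yes] AND [the worker is entitled to paid leave under the engagement? no] → not satisfied.
section 14 — Tier VI Engagement: [Protected Staff Member (section 12)? yes] OR [Class-M Hand (section 1)? no] → satisfied.
section 13 — Class-N Worker: [worker's weekly hours: 37.2 hours ≥ 45.4 hours? no] OR [the worker may send a substitute? yes] → satisfied.
section 6 — Provisional Employee: [the worker is not integrated into the employer's organisation? yes] AND [the worker bears financial risk in the engagement? no] → not satisfied.
section 2 — Restricted Engagement: [worker's weekly hours: 37.2 hours ≥ 45.4 hours? no] OR [the worker may send a substitute? yes] → satisfied.
section 8 — Qualifying Employee: [not a Provisional Employee (section 6)? yes] AND [Restricted Engagement (section 2)? yes] → satisfied.
section 4 — Covered Worker: [the worker is paid a fixed periodic wage? no] OR [the worker is integrated into the employer's organisation? no] OR [the worker is entitled to paid leave under the engagement? no] → not satisfied.
section 9 — Regulated Engagement: [not a Class-N Worker (section 13)? no] AND [Qualifying Employee (section 8)? yes] AND [not a Covered Worker (section 4)? yes] → not satisfied.
section 3 — Exempt Engagement: [not a Tier VI Engagement (section 14)? no] OR [Regulated Engagement (section 9)? no] → not satisfied.

No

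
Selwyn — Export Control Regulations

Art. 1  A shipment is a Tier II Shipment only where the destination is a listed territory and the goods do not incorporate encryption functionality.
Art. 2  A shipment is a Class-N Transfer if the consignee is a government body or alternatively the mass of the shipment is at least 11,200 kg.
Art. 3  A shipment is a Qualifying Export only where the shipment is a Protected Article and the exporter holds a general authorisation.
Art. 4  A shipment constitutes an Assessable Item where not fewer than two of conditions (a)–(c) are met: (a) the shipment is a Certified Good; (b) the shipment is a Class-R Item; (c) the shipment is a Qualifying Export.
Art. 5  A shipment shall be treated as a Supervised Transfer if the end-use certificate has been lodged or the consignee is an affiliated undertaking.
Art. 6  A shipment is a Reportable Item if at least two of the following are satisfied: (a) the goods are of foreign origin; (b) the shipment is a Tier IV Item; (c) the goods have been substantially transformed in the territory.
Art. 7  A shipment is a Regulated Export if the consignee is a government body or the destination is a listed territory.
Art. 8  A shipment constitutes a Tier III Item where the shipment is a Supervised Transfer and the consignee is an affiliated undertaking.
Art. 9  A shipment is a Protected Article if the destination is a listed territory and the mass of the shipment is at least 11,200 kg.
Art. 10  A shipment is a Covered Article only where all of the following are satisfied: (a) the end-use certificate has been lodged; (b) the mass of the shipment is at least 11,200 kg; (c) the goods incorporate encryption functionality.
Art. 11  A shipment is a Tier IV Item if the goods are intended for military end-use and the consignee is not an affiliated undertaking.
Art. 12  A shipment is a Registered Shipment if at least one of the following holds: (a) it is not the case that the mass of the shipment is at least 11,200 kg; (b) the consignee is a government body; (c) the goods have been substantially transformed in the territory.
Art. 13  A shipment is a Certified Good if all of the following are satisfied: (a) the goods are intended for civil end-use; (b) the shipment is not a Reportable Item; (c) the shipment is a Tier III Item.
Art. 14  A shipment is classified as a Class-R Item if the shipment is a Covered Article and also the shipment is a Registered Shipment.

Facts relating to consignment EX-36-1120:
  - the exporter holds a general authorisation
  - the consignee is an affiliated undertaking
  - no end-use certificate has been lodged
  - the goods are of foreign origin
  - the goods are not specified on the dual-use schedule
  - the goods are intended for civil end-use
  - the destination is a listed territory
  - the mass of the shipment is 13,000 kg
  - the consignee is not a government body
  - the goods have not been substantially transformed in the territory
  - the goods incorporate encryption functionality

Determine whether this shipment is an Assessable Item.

Yes

Under article 11: the goods are intended for military end-use? no; and the consignee is not an affiliated undertaking? no. So the shipment is not a Tier IV Item.
Under article 6: the goods are of foreign origin? yes; Tier IV Item (article 11)? no; the goods have been substantially transformed in the territory? no — 1 of 3 hold (need ≥2) → not satisfied.
Under article 5: the end-use certificate has been lodged? no; or the consignee is an affiliated undertaking? yes. So the shipment is a Supervised Transfer.
Under article 8: Supervised Transfer (article 5)? yes; and the consignee is an affiliated undertaking? yes. So the shipment is a Tier III Item.
Under article 13: the goods are intended for civil end-use? yes; and not a Reportable Item (article 6)? yes; and Tier III Item (article 8)? yes. So the shipment is a Certified Good.
Under article 10: the end-use certificate has been lodged? no; and mass of the shipment: 13,000 kg ≥ 11,200 kg? yes; and the goods incorporate encryption functionality? yes. So the shipment is not a Covered Article.
Under article 12: mass of the shipment: 13,000 kg ≥ 11,200 kg? yes, so negated condition no; or the consignee is a government body? no; or the goods have been substantially transformed in the territory? no. So the shipment is not a Registered Shipment.
Under article 14: Covered Article (article 10)? no; and Registered Shipment (article 12)? no. So the shipment is not a Class-R Item.
Under article 9: the destination is a listed territory? yes; and mass of the shipment: 13,000 kg ≥ 11,200 kg? yes. So the shipment is a Protected Article.
Under article 3: Protected Article (article 9)? yes; and the exporter holds a general authorisation? yes. So the shipment is a Qualifying Export.
Under article 4: Certified Good (article 13)? yes; Class-R Item (article 14)? no; Qualifying Export (article 3)? yes — 2 of 3 hold (need ≥2) → satisfied.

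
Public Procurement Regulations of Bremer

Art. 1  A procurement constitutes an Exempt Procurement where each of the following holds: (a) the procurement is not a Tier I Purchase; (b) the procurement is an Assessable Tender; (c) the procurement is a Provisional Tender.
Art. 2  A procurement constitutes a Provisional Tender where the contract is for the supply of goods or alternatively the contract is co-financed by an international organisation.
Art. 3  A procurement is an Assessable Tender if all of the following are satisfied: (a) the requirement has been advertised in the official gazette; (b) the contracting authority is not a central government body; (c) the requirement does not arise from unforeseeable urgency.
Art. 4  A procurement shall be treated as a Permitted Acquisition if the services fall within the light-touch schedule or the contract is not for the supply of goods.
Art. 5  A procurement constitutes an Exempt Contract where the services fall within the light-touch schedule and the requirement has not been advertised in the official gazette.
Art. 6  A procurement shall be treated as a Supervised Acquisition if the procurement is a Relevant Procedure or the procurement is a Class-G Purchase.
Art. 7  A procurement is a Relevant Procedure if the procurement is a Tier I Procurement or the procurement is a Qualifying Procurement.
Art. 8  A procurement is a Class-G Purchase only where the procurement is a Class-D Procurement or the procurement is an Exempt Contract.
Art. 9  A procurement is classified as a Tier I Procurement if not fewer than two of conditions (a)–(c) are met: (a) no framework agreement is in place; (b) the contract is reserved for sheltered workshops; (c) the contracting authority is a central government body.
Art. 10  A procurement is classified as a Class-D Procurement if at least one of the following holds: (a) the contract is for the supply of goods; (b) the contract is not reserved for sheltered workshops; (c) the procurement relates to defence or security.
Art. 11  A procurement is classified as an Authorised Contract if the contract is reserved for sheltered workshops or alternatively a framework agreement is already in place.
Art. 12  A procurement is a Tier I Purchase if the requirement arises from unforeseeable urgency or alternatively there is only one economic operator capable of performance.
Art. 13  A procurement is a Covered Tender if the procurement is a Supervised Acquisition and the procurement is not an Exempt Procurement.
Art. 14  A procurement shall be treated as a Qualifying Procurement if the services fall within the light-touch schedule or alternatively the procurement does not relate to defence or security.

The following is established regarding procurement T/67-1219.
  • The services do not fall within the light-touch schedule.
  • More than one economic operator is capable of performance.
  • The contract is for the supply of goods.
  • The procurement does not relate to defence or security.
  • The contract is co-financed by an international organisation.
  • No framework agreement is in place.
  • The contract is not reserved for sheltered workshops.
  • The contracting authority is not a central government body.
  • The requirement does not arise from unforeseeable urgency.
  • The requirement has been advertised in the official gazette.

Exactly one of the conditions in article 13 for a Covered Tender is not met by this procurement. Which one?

Under article 9: no framework agreement is in place? yes; the contract is reserved for sheltered workshops? no; the contracting authority is a central government body? no — 1 of 3 hold (need ≥2) → not satisfied.
Under article 14: the services fall within the light-touch schedule? no; or the procurement does not relate to defence or security? yes. So the procurement is a Qualifying Procurement.
Under article 7: Tier I Procurement (article 9)? no; or Qualifying Procurement (article 14)? yes. So the procurement is a Relevant Procedure.
Under article 10: the contract is for the supply of goods? yes; or the contract is not reserved for sheltered workshops? yes; or the procurement relates to defence or security? no. So the procurement is a Class-D Procurement.
Under article 5: the services fall within the light-touch schedule? no; and the requirement has not been advertised in the official gazette? no. So the procurement is not an Exempt Contract.
Under article 8: Class-D Procurement (article 10)? yes; or Exempt Contract (article 5)? no. So the procurement is a Class-G Purchase.
Under article 6: Relevant Procedure (article 7)? yes; or Class-G Purchase (article 8)? yes. So the procurement is a Supervised Acquisition.
Under article 12: the requirement arises from unforeseeable urgency? no; or there is only one economic operator capable of performance? no. So the procurement is not a Tier I Purchase.
Under article 3: the requirement has been advertised in the official gazette? yes; and the contracting authority is not a central government body? yes; and the requirement does not arise from unforeseeable urgency? yes. So the procurement is an Assessable Tender.
Under article 2: the contract is for the supply of goods? yes; or the contract is co-financed by an international organisation? yes. So the procurement is a Provisional Tender.
Under article 1: not a Tier I Purchase (article 12)? yes; and Assessable Tender (article 3)? yes; and Provisional Tender (article 2)? yes. So the procurement is an Exempt Procurement.
Under article 13: Supervised Acquisition (article 6)? yes; and not an Exempt Procurement (article 1)? no. So the procurement is not a Covered Tender.

Exempt Procurement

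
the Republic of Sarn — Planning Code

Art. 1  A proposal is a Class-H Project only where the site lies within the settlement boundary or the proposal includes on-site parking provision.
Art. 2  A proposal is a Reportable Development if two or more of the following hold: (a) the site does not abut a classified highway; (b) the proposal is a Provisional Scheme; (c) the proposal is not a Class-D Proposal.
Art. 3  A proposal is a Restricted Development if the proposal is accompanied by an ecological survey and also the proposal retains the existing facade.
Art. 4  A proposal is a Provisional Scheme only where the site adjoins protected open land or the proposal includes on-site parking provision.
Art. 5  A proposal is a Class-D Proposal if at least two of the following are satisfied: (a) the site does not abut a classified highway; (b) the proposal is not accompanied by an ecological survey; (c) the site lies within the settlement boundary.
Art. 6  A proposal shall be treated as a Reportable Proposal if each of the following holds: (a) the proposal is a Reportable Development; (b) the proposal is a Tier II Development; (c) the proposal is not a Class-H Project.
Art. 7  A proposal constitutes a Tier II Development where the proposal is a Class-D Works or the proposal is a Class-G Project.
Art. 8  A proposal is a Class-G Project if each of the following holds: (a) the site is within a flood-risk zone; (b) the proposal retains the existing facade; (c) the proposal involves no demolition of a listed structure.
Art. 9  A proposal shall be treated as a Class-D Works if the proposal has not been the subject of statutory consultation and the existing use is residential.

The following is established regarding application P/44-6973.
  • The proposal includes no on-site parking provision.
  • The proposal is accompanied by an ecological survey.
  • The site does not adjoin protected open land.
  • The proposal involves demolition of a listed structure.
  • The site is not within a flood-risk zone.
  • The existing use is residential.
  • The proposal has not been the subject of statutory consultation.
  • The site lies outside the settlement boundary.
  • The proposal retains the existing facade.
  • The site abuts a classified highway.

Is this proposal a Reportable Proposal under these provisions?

article 4 — Provisional Scheme: [the site adjoins protected open land? no] OR [the proposal includes on-site parking provision? no] → not satisfied.
article 5 — Class-D Proposal: the site does not abut a classified highway? no; the proposal is not accompanied by an ecological survey? no; the site lies within the settlement boundary? no — 0 of 3 hold (need ≥2) → not satisfied.
article 2 — Reportable Development: the site does not abut a classified highway? no; Provisional Scheme (article 4)? no; not a Class-D Proposal (article 5)? yes — 1 of 3 hold (need ≥2) → not satisfied.
article 9 — Class-D Works: [the proposal has not been the subject of statutory consultation? yes] AND [the existing use is residential? yes] → satisfied.
article 8 — Class-G Project: [the site is within a flood-risk zone? no] AND [the proposal retains the existing facade? yes] AND [the proposal involves no demolition of a listed structure? no] → not satisfied.
article 7 — Tier II Development: [Class-D Works (article 9)? yes] OR [Class-G Project (article 8)? no] → satisfied.
article 1 — Class-H Project: [the site lies within the settlement boundary? no] OR [the proposal includes on-site parking provision? no] → not satisfied.
article 6 — Reportable Proposal: [Reportable Development (article 2)? no] AND [Tier II Development (article 7)? yes] AND [not a Class-H Project (article 1)? yes] → not satisfied.

No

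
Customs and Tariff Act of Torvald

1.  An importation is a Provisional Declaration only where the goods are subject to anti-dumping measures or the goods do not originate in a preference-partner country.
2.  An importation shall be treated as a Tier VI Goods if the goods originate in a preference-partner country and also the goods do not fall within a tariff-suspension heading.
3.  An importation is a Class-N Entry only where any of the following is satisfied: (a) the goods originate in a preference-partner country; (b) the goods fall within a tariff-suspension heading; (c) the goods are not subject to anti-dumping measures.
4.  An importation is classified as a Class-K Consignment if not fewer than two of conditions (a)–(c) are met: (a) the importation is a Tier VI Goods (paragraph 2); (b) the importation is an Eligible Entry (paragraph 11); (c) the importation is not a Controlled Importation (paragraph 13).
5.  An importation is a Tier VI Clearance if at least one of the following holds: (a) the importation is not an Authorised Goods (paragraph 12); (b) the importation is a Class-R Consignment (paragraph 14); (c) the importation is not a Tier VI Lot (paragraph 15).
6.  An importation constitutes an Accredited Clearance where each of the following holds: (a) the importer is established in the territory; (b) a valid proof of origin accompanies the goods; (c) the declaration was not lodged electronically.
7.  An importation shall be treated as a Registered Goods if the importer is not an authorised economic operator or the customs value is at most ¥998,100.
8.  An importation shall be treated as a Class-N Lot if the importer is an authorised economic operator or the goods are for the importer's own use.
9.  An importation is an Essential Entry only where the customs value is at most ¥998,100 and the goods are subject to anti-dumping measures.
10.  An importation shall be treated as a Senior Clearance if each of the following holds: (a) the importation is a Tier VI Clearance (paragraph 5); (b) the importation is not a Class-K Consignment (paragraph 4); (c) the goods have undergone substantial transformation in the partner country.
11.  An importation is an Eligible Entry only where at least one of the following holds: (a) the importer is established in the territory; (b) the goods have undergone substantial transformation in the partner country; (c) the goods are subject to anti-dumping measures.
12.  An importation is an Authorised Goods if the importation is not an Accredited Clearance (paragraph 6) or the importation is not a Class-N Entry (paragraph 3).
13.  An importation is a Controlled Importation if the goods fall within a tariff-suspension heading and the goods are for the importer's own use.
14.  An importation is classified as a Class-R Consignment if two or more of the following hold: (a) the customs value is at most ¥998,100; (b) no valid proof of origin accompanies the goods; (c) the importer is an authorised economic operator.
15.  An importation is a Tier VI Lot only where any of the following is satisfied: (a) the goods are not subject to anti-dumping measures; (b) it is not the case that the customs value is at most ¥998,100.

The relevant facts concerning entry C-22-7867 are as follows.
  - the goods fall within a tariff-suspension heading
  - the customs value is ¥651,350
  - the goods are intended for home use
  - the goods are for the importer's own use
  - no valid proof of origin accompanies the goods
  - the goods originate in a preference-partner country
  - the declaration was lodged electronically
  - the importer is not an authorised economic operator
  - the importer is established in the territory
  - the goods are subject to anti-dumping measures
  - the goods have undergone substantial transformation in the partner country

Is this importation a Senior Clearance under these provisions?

paragraph 6 — Accredited Clearance: [the importer is established in the territory? yes] AND [a valid proof of origin accompanies the goods? no] AND [the declaration was not lodged electronically? no] → not satisfied.
paragraph 3 — Class-N Entry: [the goods originate in a preference-partner country? yes] OR [the goods fall within a tariff-suspension heading? yes] OR [the goods are not subject to anti-dumping measures? no] → satisfied.
paragraph 12 — Authorised Goods: [not an Accredited Clearance (paragraph 6)? yes] OR [not a Class-N Entry (paragraph 3)? no] → satisfied.
paragraph 14 — Class-R Consignment: customs value: ¥651,350 ≤ ¥998,100? yes; no valid proof of origin accompanies the goods? yes; the importer is an authorised economic operator? no — 2 of 3 hold (need ≥2) → satisfied.
paragraph 15 — Tier VI Lot: [the goods are not subject to anti-dumping measures? no] OR [customs value: ¥651,350 ≤ ¥998,100? yes, so negated condition no] → not satisfied.
paragraph 5 — Tier VI Clearance: [not an Authorised Goods (paragraph 12)? no] OR [Class-R Consignment (paragraph 14)? yes] OR [not a Tier VI Lot (paragraph 15)? yes] → satisfied.
paragraph 2 — Tier VI Goods: [the goods originate in a preference-partner country? yes] AND [the goods do not fall within a tariff-suspension heading? no] → not satisfied.
paragraph 11 — Eligible Entry: [the importer is established in the territory? yes] OR [the goods have undergone substantial transformation in the partner country? yes] OR [the goods are subject to anti-dumping measures? yes] → satisfied.
paragraph 13 — Controlled Importation: [the goods fall within a tariff-suspension heading? yes] AND [the goods are for the importer's own use? yes] → satisfied.
paragraph 4 — Class-K Consignment: Tier VI Goods (paragraph 2)? no; Eligible Entry (paragraph 11)? yes; not a Controlled Importation (paragraph 13)? no — 1 of 3 hold (need ≥2) → not satisfied.
paragraph 10 — Senior Clearance: [Tier VI Clearance (paragraph 5)? yes] AND [not a Class-K Consignment (paragraph 4)? yes] AND [the goods have undergone substantial transformation in the partner country? yes] → satisfied.

Yes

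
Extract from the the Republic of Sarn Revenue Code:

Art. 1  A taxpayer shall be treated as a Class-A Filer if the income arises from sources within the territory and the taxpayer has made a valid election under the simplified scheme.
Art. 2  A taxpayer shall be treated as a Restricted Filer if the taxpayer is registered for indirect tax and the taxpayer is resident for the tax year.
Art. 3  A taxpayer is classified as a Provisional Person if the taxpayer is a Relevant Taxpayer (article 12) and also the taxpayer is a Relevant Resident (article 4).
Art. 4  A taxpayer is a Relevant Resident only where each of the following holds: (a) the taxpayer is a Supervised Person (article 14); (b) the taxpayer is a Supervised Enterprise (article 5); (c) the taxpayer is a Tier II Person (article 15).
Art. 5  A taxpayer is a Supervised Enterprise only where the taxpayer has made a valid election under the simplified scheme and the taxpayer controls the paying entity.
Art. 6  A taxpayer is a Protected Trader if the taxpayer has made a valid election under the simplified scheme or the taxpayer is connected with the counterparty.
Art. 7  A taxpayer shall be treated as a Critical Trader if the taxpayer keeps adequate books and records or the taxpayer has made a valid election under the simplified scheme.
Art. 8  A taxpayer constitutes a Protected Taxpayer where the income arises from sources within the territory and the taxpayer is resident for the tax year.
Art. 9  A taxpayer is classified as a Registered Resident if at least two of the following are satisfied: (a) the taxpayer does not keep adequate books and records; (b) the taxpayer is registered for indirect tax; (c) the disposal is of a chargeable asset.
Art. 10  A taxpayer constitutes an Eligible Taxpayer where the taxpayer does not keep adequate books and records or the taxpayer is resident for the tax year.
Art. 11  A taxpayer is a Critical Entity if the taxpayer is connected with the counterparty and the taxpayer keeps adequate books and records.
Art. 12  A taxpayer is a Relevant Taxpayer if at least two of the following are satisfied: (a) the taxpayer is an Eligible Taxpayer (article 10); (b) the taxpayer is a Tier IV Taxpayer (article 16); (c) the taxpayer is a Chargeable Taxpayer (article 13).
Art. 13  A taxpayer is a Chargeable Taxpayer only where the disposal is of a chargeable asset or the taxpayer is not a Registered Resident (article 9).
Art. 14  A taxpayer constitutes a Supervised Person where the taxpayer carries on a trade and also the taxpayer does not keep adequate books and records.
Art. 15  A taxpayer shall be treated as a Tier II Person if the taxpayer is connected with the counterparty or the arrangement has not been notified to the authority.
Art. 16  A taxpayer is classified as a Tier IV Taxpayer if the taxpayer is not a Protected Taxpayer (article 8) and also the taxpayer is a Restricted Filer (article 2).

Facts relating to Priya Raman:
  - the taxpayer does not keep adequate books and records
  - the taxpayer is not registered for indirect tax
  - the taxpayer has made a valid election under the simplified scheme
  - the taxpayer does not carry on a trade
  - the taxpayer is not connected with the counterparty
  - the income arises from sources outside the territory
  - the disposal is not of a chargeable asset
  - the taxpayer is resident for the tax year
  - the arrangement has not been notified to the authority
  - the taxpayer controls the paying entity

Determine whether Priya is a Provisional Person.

No

article 10 — Eligible Taxpayer: [the taxpayer does not keep adequate books and records? yes] OR [the taxpayer is resident for the tax year? yes] → satisfied.
article 8 — Protected Taxpayer: [the income arises from sources within the territory? no] AND [the taxpayer is resident for the tax year? yes] → not satisfied.
article 2 — Restricted Filer: [the taxpayer is registered for indirect tax? no] AND [the taxpayer is resident for the tax year? yes] → not satisfied.
article 16 — Tier IV Taxpayer: [not a Protected Taxpayer (article 8)? yes] AND [Restricted Filer (article 2)? no] → not satisfied.
article 9 — Registered Resident: the taxpayer does not keep adequate books and records? yes; the taxpayer is registered for indirect tax? no; the disposal is of a chargeable asset? no — 1 of 3 hold (need ≥2) → not satisfied.
article 13 — Chargeable Taxpayer: [the disposal is of a chargeable asset? no] OR [not a Registered Resident (article 9)? yes] → satisfied.
article 12 — Relevant Taxpayer: Eligible Taxpayer (article 10)? yes; Tier IV Taxpayer (article 16)? no; Chargeable Taxpayer (article 13)? yes — 2 of 3 hold (need ≥2) → satisfied.
article 14 — Supervised Person: [the taxpayer carries on a trade? no] AND [the taxpayer does not keep adequate books and records? yes] → not satisfied.
article 5 — Supervised Enterprise: [the taxpayer has made a valid election under the simplified scheme? yes] AND [the taxpayer controls the paying entity? yes] → satisfied.
article 15 — Tier II Person: [the taxpayer is connected with the counterparty? no] OR [the arrangement has not been notified to the authority? yes] → satisfied.
article 4 — Relevant Resident: [Supervised Person (article 14)? no] AND [Supervised Enterprise (article 5)? yes] AND [Tier II Person (article 15)? yes] → not satisfied.
article 3 — Provisional Person: [Relevant Taxpayer (article 12)? yes] AND [Relevant Resident (article 4)? no] → not satisfied.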